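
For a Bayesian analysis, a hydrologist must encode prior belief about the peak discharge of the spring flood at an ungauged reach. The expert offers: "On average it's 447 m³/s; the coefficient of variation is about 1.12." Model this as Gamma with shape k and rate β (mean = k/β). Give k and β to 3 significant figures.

k ≈ 0.797, β ≈ 0.00178

For Gamma(k, rate β): mean = k/β, variance = k/β², so CV = 1/√k.
CV = 1.12, hence k = 1/CV² = 0.797.
Then β = k/mean = 0.797/447 = 0.00178.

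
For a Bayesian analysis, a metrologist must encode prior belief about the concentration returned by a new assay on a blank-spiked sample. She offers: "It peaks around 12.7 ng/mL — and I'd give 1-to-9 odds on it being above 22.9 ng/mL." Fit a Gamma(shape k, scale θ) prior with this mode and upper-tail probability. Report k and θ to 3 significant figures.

k ≈ 6.48, θ ≈ 2.32

Gamma(k,θ) with k>1 has mode (k−1)θ, so θ = 12.7/(k−1).
Need P(X < 22.9) = 0.9 with θ tied to k this way. Start at k = 2, θ = 12.7: P(X<22.9) ≈ 0.538.
Too low — raise k to concentrate. Iterating converges to k ≈ 6.48.
Then θ = 12.7/(6.48−1) ≈ 2.32.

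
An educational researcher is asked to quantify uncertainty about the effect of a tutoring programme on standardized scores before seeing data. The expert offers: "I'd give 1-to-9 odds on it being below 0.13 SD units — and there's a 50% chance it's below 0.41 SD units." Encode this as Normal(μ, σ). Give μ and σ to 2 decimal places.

The p-quantile of Normal(μ,σ) is μ + z_p·σ, with z_{0.1} = -1.282 and z_{0.5} = 0.
Eliminate σ: μ = (z₂·x₁ − z₁·x₂)/(z₂ − z₁) = (0·0.13 − (-1.282)·0.41)/1.282 = 0.41.
Then σ = (x₂ − x₁)/(z₂ − z₁) = (0.41 − 0.13)/1.282 = 0.22.

μ = 0.41, σ = 0.22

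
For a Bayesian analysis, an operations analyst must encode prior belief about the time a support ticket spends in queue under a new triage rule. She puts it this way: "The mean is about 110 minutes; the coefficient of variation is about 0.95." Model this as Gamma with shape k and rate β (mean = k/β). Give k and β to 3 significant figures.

k ≈ 1.11, β ≈ 0.0101

For Gamma(k, rate β): mean = k/β, variance = k/β², so CV = 1/√k.
CV = 0.95, hence k = 1/CV² = 1.11.
Then β = k/mean = 1.11/110 = 0.0101.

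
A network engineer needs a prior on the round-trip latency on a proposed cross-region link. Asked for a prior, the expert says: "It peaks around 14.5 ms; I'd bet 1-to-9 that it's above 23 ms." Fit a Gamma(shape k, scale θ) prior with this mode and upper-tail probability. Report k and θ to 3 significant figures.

Gamma(k,θ) with k>1 has mode (k−1)θ, so θ = 14.5/(k−1).
Need P(X < 23) = 0.9 with θ tied to k this way. Start at k = 2, θ = 14.5: P(X<23) ≈ 0.471.
Too low — raise k to concentrate. Iterating converges to k ≈ 9.82.
Then θ = 14.5/(9.82−1) ≈ 1.64.

k ≈ 9.82, θ ≈ 1.64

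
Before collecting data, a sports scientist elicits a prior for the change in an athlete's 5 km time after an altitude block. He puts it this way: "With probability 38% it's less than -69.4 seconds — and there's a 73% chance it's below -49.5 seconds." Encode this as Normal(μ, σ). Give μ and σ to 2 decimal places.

The p-quantile of Normal(μ,σ) is μ + z_p·σ, with z_{0.38} = -0.3055 and z_{0.73} = 0.6128.
Eliminate σ: μ = (z₂·x₁ − z₁·x₂)/(z₂ − z₁) = (0.6128·-69.4 − (-0.3055)·-49.5)/0.9183 = -62.78.
Then σ = (x₂ − x₁)/(z₂ − z₁) = (-49.5 − -69.4)/0.9183 = 21.67.

μ = -62.78, σ = 21.67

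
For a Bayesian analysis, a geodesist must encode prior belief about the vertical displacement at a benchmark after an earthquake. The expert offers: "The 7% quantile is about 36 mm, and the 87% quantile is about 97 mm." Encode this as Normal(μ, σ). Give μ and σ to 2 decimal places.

The p-quantile of Normal(μ,σ) is μ + z_p·σ, with z_{0.07} = -1.476 and z_{0.87} = 1.126.
Eliminate σ: μ = (z₂·x₁ − z₁·x₂)/(z₂ − z₁) = (1.126·36 − (-1.476)·97)/2.602 = 70.60.
Then σ = (x₂ − x₁)/(z₂ − z₁) = (97 − 36)/2.602 = 23.44.

μ = 70.60, σ = 23.44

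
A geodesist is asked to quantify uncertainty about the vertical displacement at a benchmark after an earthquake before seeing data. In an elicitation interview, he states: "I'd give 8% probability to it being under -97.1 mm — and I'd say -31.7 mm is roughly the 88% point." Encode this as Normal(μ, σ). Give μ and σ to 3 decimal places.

μ = -61.484, σ = 25.348

For Normal(μ,σ), the p-quantile is μ + z_p·σ. Here z_{0.08} = -1.405, z_{0.88} = 1.175.
So -97.1 = μ − 1.405σ and -31.7 = μ + 1.175σ.
Subtracting: σ = (-31.7 − -97.1)/(1.175 − (-1.405)) = 25.348.
Then μ = -97.1 − (-1.405)·25.348 = -61.484.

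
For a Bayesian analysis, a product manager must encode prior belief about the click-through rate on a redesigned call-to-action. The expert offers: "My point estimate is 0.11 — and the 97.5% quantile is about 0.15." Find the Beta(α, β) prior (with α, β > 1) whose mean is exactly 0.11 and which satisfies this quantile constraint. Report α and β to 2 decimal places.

α ≈ 29.53, β ≈ 238.95

With mean 0.11 fixed, write α = 0.11s, β = 0.89s where s = α+β.
Need P(θ < 0.15) = 0.975 under Beta(0.11s, 0.89s). Normal approximation: (q−m)/√(m(1−m)/s) ≈ z_{0.975} = 1.96, so s ≈ 0.11·0.89·(1.96)²/(0.15−0.11)² = 235.0.
At s = 235.0: P(θ<0.15) ≈ 0.967. Adjusting to match 0.975 gives s ≈ 268.49.
So α = 0.11·268.49 ≈ 29.53, β = 0.89·268.49 ≈ 238.95.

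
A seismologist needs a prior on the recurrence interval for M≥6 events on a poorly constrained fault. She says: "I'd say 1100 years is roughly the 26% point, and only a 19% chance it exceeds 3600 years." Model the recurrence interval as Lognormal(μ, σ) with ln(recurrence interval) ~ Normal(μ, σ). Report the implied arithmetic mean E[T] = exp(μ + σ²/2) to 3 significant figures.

If T ~ Lognormal(μ,σ) then ln T ~ Normal(μ,σ), so the p-quantile of ln T is μ + z_p·σ.
ln(1100) = 7.003 and ln(3600) = 8.189; z_{0.26} = -0.6433, z_{0.81} = 0.8779.
σ = (8.189 − 7.003)/(0.8779 − (-0.6433)) = 0.779.
μ = 7.003 − (-0.6433)·0.779 = 7.504.
E[T] = exp(μ + σ²/2) = exp(7.504 + 0.3037) = 2460 years.

E[T] ≈ 2460 years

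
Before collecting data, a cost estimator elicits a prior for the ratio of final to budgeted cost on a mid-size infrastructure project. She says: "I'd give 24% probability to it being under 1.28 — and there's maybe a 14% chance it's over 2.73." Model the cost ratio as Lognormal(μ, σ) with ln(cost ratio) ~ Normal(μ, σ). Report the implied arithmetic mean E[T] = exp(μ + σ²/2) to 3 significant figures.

If T ~ Lognormal(μ,σ) then ln T ~ Normal(μ,σ), so the p-quantile of ln T is μ + z_p·σ.
ln(1.28) = 0.2469 and ln(2.73) = 1.004; z_{0.24} = -0.7063, z_{0.86} = 1.08.
σ = (1.004 − 0.2469)/(1.08 − (-0.7063)) = 0.424.
μ = 0.2469 − (-0.7063)·0.424 = 0.546.
E[T] = exp(μ + σ²/2) = exp(0.546 + 0.0899) = 1.89.

E[T] ≈ 1.89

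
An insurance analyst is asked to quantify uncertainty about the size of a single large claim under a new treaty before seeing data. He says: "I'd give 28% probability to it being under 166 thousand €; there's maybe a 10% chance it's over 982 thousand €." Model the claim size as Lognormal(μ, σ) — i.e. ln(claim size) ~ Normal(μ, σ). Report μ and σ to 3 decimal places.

μ ≈ 5.668, σ ≈ 0.953

If T ~ Lognormal(μ,σ) then ln T ~ Normal(μ,σ), so the p-quantile of ln T is μ + z_p·σ.
ln(166) = 5.112 and ln(982) = 6.89; z_{0.28} = -0.5828, z_{0.9} = 1.282.
σ = (6.89 − 5.112)/(1.282 − (-0.5828)) = 0.953.
μ = 5.112 − (-0.5828)·0.953 = 5.668.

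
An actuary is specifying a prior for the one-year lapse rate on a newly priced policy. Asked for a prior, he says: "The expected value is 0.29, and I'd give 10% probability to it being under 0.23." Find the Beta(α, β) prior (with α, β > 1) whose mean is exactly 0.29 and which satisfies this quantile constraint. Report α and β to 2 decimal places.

With mean 0.29 fixed, write α = 0.29s, β = 0.71s where s = α+β.
Need P(θ < 0.23) = 0.1 under Beta(0.29s, 0.71s). Normal approximation: (q−m)/√(m(1−m)/s) ≈ z_{0.1} = -1.28, so s ≈ 0.29·0.71·(-1.28)²/(0.23−0.29)² = 93.9.
At s = 93.9: P(θ<0.23) ≈ 0.095. Adjusting to match 0.1 gives s ≈ 90.26.
So α = 0.29·90.26 ≈ 26.18, β = 0.71·90.26 ≈ 64.09.

α ≈ 26.18, β ≈ 64.09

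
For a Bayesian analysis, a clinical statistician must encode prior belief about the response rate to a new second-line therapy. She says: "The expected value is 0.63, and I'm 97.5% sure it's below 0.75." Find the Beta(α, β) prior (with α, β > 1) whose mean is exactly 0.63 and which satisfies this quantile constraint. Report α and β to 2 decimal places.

α ≈ 35.53, β ≈ 20.87

With mean 0.63 fixed, write α = 0.63s, β = 0.37s where s = α+β.
Need P(θ < 0.75) = 0.975 under Beta(0.63s, 0.37s). Normal approximation: (q−m)/√(m(1−m)/s) ≈ z_{0.975} = 1.96, so s ≈ 0.63·0.37·(1.96)²/(0.75−0.63)² = 62.2.
At s = 62.2: P(θ<0.75) ≈ 0.980. Adjusting to match 0.975 gives s ≈ 56.39.
So α = 0.63·56.39 ≈ 35.53, β = 0.37·56.39 ≈ 20.87.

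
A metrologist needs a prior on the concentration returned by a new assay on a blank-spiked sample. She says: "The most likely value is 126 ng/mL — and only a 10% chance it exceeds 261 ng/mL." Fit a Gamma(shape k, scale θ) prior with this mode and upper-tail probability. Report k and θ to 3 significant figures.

k ≈ 4.62, θ ≈ 34.8

Gamma(k,θ) with k>1 has mode (k−1)θ, so θ = 126/(k−1).
Need P(X < 261) = 0.9 with θ tied to k this way. Start at k = 2, θ = 126: P(X<261) ≈ 0.613.
Too low — raise k to concentrate. Iterating converges to k ≈ 4.62.
Then θ = 126/(4.62−1) ≈ 34.8.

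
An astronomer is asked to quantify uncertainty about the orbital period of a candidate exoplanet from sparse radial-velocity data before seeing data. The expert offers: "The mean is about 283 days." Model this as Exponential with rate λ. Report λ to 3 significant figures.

Exponential mean = 1/λ, so λ = 1/283.0 = 0.00353.

λ ≈ 0.00353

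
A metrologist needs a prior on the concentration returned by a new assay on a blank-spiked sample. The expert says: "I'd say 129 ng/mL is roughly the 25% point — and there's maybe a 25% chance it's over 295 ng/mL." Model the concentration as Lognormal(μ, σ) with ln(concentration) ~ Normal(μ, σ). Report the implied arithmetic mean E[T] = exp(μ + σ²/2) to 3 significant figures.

E[T] ≈ 235 ng/mL

If T ~ Lognormal(μ,σ) then ln T ~ Normal(μ,σ), so the p-quantile of ln T is μ + z_p·σ.
ln(129) = 4.86 and ln(295) = 5.687; z_{0.25} = -0.6745, z_{0.75} = 0.6745.
σ = (5.687 − 4.86)/(0.6745 − (-0.6745)) = 0.613.
μ = 4.86 − (-0.6745)·0.613 = 5.273.
E[T] = exp(μ + σ²/2) = exp(5.273 + 0.1880) = 235 ng/mL.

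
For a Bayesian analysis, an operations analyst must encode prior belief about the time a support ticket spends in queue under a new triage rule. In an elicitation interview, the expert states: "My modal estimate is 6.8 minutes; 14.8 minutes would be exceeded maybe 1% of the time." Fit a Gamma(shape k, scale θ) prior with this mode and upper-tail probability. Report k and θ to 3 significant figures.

k ≈ 8.99, θ ≈ 0.851

Gamma(k,θ) with k>1 has mode (k−1)θ, so θ = 6.8/(k−1).
Need P(X < 14.8) = 0.99 with θ tied to k this way. Start at k = 2, θ = 6.8: P(X<14.8) ≈ 0.640.
Too low — raise k to concentrate. Iterating converges to k ≈ 8.99.
Then θ = 6.8/(8.99−1) ≈ 0.851.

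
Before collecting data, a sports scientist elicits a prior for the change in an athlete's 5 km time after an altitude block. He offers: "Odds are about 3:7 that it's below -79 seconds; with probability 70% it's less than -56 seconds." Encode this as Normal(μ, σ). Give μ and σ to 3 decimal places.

μ = -67.500, σ = 21.930

The p-quantile of Normal(μ,σ) is μ + z_p·σ, with z_{0.3} = -0.5244 and z_{0.7} = 0.5244.
Eliminate σ: μ = (z₂·x₁ − z₁·x₂)/(z₂ − z₁) = (0.5244·-79 − (-0.5244)·-56)/1.049 = -67.500.
Then σ = (x₂ − x₁)/(z₂ − z₁) = (-56 − -79)/1.049 = 21.930.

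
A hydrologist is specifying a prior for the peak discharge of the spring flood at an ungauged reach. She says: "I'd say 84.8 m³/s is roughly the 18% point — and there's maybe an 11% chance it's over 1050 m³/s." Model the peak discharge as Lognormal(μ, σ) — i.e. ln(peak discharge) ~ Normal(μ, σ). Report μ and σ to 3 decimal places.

If T ~ Lognormal(μ,σ) then ln T ~ Normal(μ,σ), so the p-quantile of ln T is μ + z_p·σ.
ln(84.8) = 4.44 and ln(1050) = 6.957; z_{0.18} = -0.9154, z_{0.89} = 1.227.
σ = (6.957 − 4.44)/(1.227 − (-0.9154)) = 1.175.
μ = 4.44 − (-0.9154)·1.175 = 5.516.

μ ≈ 5.516, σ ≈ 1.175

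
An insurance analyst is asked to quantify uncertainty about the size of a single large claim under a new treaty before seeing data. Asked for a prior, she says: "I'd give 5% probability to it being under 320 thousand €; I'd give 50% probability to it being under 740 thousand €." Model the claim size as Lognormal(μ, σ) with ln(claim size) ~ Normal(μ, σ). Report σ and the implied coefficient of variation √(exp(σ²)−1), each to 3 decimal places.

If T ~ Lognormal(μ,σ) then ln T ~ Normal(μ,σ), so the p-quantile of ln T is μ + z_p·σ.
ln(320) = 5.768 and ln(740) = 6.607; z_{0.05} = -1.645, z_{0.5} = 0.
σ = (6.607 − 5.768)/(0 − (-1.645)) = 0.510.
μ = 5.768 − (-1.645)·0.510 = 6.607.
CV = √(exp(σ²)−1) = √(exp(0.2598)−1) = 0.545.

σ ≈ 0.510, CV ≈ 0.545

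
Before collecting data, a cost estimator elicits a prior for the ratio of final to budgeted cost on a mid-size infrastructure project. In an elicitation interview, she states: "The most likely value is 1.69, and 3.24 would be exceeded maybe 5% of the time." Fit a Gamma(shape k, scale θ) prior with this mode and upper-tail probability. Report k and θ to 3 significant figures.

Gamma(k,θ) with k>1 has mode (k−1)θ, so θ = 1.69/(k−1).
Need P(X < 3.24) = 0.95 with θ tied to k this way. Start at k = 2, θ = 1.69: P(X<3.24) ≈ 0.571.
Too low — raise k to concentrate. Iterating converges to k ≈ 7.56.
Then θ = 1.69/(7.56−1) ≈ 0.258.

k ≈ 7.56, θ ≈ 0.258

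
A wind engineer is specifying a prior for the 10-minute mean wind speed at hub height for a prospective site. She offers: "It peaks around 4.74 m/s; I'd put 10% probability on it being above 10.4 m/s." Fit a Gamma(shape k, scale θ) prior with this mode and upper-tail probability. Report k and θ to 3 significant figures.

k ≈ 4.11, θ ≈ 1.52

Gamma(k,θ) with k>1 has mode (k−1)θ, so θ = 4.74/(k−1).
Need P(X < 10.4) = 0.9 with θ tied to k this way. Start at k = 2, θ = 4.74: P(X<10.4) ≈ 0.644.
Too low — raise k to concentrate. Iterating converges to k ≈ 4.11.
Then θ = 4.74/(4.11−1) ≈ 1.52.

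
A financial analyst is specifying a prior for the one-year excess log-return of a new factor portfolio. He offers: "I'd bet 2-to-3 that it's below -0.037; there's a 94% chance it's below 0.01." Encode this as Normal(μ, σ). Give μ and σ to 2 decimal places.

μ = -0.03, σ = 0.03

The p-quantile of Normal(μ,σ) is μ + z_p·σ, with z_{0.4} = -0.2533 and z_{0.94} = 1.555.
Eliminate σ: μ = (z₂·x₁ − z₁·x₂)/(z₂ − z₁) = (1.555·-0.037 − (-0.2533)·0.01)/1.808 = -0.03.
Then σ = (x₂ − x₁)/(z₂ − z₁) = (0.01 − -0.037)/1.808 = 0.03.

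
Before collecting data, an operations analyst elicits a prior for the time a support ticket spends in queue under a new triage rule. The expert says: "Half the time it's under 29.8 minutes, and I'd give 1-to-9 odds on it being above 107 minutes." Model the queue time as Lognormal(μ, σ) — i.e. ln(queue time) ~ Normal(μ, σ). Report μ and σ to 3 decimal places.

If T ~ Lognormal(μ,σ) then ln T ~ Normal(μ,σ), so the p-quantile of ln T is μ + z_p·σ.
ln(29.8) = 3.395 and ln(107) = 4.673; z_{0.5} = 0, z_{0.9} = 1.282.
σ = (4.673 − 3.395)/(1.282 − (0)) = 0.997.
μ = 3.395 − (0)·0.997 = 3.395.

μ ≈ 3.395, σ ≈ 0.997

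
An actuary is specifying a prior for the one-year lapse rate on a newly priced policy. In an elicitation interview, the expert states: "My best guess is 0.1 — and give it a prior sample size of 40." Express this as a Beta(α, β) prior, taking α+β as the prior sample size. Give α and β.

α = 4, β = 36

Under the effective-sample-size interpretation, Beta(α, β) has prior mean α/(α+β) and prior sample size α+β.
So α+β = 40 and α/(α+β) = 0.1, giving α = 0.1·40 = 4 and β = 40 − 4 = 36.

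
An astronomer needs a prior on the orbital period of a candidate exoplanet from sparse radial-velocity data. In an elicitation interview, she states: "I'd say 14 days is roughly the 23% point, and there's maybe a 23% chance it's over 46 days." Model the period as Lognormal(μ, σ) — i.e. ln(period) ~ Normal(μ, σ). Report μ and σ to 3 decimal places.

If T ~ Lognormal(μ,σ) then ln T ~ Normal(μ,σ), so the p-quantile of ln T is μ + z_p·σ.
ln(14) = 2.639 and ln(46) = 3.829; z_{0.23} = -0.7388, z_{0.77} = 0.7388.
σ = (3.829 − 2.639)/(0.7388 − (-0.7388)) = 0.805.
μ = 2.639 − (-0.7388)·0.805 = 3.234.

μ ≈ 3.234, σ ≈ 0.805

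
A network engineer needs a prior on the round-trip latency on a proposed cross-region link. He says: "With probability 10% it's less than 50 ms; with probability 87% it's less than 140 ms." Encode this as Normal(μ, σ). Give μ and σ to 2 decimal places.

μ = 97.90, σ = 37.38

For Normal(μ,σ), the p-quantile is μ + z_p·σ. Here z_{0.1} = -1.282, z_{0.87} = 1.126.
So 50 = μ − 1.282σ and 140 = μ + 1.126σ.
Subtracting: σ = (140 − 50)/(1.126 − (-1.282)) = 37.38.
Then μ = 50 − (-1.282)·37.38 = 97.90.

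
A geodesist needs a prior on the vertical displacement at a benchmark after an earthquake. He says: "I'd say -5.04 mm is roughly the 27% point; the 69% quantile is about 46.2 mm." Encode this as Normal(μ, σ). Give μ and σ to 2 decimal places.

μ = 23.28, σ = 46.22

The p-quantile of Normal(μ,σ) is μ + z_p·σ, with z_{0.27} = -0.6128 and z_{0.69} = 0.4959.
Eliminate σ: μ = (z₂·x₁ − z₁·x₂)/(z₂ − z₁) = (0.4959·-5.04 − (-0.6128)·46.2)/1.109 = 23.28.
Then σ = (x₂ − x₁)/(z₂ − z₁) = (46.2 − -5.04)/1.109 = 46.22.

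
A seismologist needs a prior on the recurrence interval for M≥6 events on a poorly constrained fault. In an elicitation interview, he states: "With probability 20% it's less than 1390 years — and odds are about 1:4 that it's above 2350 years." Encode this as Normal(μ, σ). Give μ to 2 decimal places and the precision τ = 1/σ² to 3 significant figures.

μ = 1870.00, τ = 3.07e-06

For Normal(μ,σ), the p-quantile is μ + z_p·σ. Here z_{0.2} = -0.8416, z_{0.8} = 0.8416.
So 1390 = μ − 0.8416σ and 2350 = μ + 0.8416σ.
Subtracting: σ = (2350 − 1390)/(0.8416 − (-0.8416)) = 570.33.
Then μ = 1390 − (-0.8416)·570.33 = 1870.00.
Precision τ = 1/σ² = 1/570.3² = 3.07e-06.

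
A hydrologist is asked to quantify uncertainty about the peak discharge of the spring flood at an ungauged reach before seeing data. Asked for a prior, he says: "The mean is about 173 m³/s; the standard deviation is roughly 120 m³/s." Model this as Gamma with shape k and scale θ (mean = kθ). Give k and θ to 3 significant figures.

For Gamma(k, scale θ): mean = kθ, variance = kθ², so CV = 1/√k.
CV = SD/mean = 120/173 = 0.6936, hence k = 1/CV² = 2.08.
Then θ = mean/k = 173/2.08 = 83.2.

k ≈ 2.08, θ ≈ 83.2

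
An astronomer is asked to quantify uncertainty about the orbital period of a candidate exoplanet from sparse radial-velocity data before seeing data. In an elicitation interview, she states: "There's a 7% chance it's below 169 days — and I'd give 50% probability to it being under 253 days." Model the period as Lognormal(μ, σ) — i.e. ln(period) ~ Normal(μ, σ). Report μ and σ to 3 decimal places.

If T ~ Lognormal(μ,σ) then ln T ~ Normal(μ,σ), so the p-quantile of ln T is μ + z_p·σ.
ln(169) = 5.13 and ln(253) = 5.533; z_{0.07} = -1.476, z_{0.5} = 0.
σ = (5.533 − 5.13)/(0 − (-1.476)) = 0.273.
μ = 5.13 − (-1.476)·0.273 = 5.533.

μ ≈ 5.533, σ ≈ 0.273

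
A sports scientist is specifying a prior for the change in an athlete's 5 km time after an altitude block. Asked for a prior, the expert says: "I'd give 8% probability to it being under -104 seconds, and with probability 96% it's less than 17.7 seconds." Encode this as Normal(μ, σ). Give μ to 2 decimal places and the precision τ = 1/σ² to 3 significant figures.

The p-quantile of Normal(μ,σ) is μ + z_p·σ, with z_{0.08} = -1.405 and z_{0.96} = 1.751.
Eliminate σ: μ = (z₂·x₁ − z₁·x₂)/(z₂ − z₁) = (1.751·-104 − (-1.405)·17.7)/3.156 = -49.81.
Then σ = (x₂ − x₁)/(z₂ − z₁) = (17.7 − -104)/3.156 = 38.56.
Precision τ = 1/σ² = 1/38.56² = 0.000672.

μ = -49.81, τ = 0.000672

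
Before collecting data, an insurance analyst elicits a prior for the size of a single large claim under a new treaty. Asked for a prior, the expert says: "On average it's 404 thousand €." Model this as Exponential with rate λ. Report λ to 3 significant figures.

λ ≈ 0.00248

Exponential mean = 1/λ, so λ = 1/404.0 = 0.00248.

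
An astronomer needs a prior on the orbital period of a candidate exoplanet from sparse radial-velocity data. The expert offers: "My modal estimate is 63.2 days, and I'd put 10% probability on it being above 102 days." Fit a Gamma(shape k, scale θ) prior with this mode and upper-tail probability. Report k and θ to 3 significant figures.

Gamma(k,θ) with k>1 has mode (k−1)θ, so θ = 63.2/(k−1).
Need P(X < 102) = 0.9 with θ tied to k this way. Start at k = 2, θ = 63.2: P(X<102) ≈ 0.480.
Too low — raise k to concentrate. Iterating converges to k ≈ 9.21.
Then θ = 63.2/(9.21−1) ≈ 7.7.

k ≈ 9.21, θ ≈ 7.7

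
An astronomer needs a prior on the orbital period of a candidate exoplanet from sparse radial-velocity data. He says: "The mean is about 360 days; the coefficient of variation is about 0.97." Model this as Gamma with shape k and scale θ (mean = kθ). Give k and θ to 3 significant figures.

For Gamma(k, scale θ): mean = kθ, variance = kθ², so CV = 1/√k.
CV = 0.97, hence k = 1/CV² = 1.06.
Then θ = mean/k = 360/1.06 = 339.

k ≈ 1.06, θ ≈ 339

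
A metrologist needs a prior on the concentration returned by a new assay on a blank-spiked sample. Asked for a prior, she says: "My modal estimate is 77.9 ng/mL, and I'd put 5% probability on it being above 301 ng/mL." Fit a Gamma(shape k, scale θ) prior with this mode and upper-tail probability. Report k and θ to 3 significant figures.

Gamma(k,θ) with k>1 has mode (k−1)θ, so θ = 77.9/(k−1).
Need P(X < 301) = 0.95 with θ tied to k this way. Start at k = 2, θ = 77.9: P(X<301) ≈ 0.898.
Too low — raise k to concentrate. Iterating converges to k ≈ 2.39.
Then θ = 77.9/(2.39−1) ≈ 56.2.

k ≈ 2.39, θ ≈ 56.2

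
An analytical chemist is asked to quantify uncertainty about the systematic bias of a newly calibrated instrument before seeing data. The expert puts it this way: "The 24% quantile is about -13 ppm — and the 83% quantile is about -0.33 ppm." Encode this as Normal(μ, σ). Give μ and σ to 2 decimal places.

For Normal(μ,σ), the p-quantile is μ + z_p·σ. Here z_{0.24} = -0.7063, z_{0.83} = 0.9542.
So -13 = μ − 0.7063σ and -0.33 = μ + 0.9542σ.
Subtracting: σ = (-0.33 − -13)/(0.9542 − (-0.7063)) = 7.63.
Then μ = -13 − (-0.7063)·7.63 = -7.61.

μ = -7.61, σ = 7.63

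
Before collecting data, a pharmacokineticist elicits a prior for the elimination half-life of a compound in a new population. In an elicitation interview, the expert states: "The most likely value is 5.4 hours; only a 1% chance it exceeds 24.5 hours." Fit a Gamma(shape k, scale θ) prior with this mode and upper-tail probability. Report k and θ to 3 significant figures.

Gamma(k,θ) with k>1 has mode (k−1)θ, so θ = 5.4/(k−1).
Need P(X < 24.5) = 0.99 with θ tied to k this way. Start at k = 2, θ = 5.4: P(X<24.5) ≈ 0.941.
Too low — raise k to concentrate. Iterating converges to k ≈ 2.76.
Then θ = 5.4/(2.76−1) ≈ 3.06.

k ≈ 2.76, θ ≈ 3.06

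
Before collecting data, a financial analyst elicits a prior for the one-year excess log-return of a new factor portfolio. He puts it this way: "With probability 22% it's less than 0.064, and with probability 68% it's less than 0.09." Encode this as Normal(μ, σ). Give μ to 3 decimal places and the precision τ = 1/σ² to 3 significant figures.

μ = 0.080, τ = 2270

For Normal(μ,σ), the p-quantile is μ + z_p·σ. Here z_{0.22} = -0.7722, z_{0.68} = 0.4677.
So 0.064 = μ − 0.7722σ and 0.09 = μ + 0.4677σ.
Subtracting: σ = (0.09 − 0.064)/(0.4677 − (-0.7722)) = 0.021.
Then μ = 0.064 − (-0.7722)·0.021 = 0.080.
Precision τ = 1/σ² = 1/0.02097² = 2270.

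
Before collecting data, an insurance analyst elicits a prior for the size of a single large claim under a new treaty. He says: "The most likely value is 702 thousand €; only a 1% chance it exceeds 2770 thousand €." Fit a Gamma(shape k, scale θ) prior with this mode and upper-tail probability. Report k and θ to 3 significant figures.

Gamma(k,θ) with k>1 has mode (k−1)θ, so θ = 702/(k−1).
Need P(X < 2770) = 0.99 with θ tied to k this way. Start at k = 2, θ = 702: P(X<2770) ≈ 0.904.
Too low — raise k to concentrate. Iterating converges to k ≈ 3.23.
Then θ = 702/(3.23−1) ≈ 315.

k ≈ 3.23, θ ≈ 315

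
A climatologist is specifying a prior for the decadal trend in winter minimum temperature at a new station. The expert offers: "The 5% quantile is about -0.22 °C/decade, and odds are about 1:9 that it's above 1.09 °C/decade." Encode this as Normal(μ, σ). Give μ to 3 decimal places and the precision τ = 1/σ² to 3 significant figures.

For Normal(μ,σ), the p-quantile is μ + z_p·σ. Here z_{0.05} = -1.645, z_{0.9} = 1.282.
So -0.22 = μ − 1.645σ and 1.09 = μ + 1.282σ.
Subtracting: σ = (1.09 − -0.22)/(1.282 − (-1.645)) = 0.448.
Then μ = -0.22 − (-1.645)·0.448 = 0.516.
Precision τ = 1/σ² = 1/0.4476² = 4.99.

μ = 0.516, τ = 4.99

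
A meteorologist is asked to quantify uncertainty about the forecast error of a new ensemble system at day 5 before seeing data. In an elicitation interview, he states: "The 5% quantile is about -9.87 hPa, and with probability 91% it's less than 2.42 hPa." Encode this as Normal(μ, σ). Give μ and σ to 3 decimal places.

μ = -3.099, σ = 4.116

For Normal(μ,σ), the p-quantile is μ + z_p·σ. Here z_{0.05} = -1.645, z_{0.91} = 1.341.
So -9.87 = μ − 1.645σ and 2.42 = μ + 1.341σ.
Subtracting: σ = (2.42 − -9.87)/(1.341 − (-1.645)) = 4.116.
Then μ = -9.87 − (-1.645)·4.116 = -3.099.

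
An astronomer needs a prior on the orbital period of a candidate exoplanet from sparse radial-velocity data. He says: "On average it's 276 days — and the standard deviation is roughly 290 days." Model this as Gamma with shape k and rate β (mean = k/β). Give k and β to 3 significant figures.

For Gamma(k, rate β): mean = k/β, variance = k/β², so CV = 1/√k.
CV = SD/mean = 290/276 = 1.051, hence k = 1/CV² = 0.906.
Then β = k/mean = 0.906/276 = 0.00328.

k ≈ 0.906, β ≈ 0.00328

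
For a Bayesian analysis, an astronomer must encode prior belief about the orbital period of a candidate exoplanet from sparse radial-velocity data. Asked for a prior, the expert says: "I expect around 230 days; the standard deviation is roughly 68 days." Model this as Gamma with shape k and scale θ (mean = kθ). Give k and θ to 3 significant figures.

k ≈ 11.4, θ ≈ 20.1

For Gamma(k, scale θ): mean = kθ, variance = kθ², so CV = 1/√k.
CV = SD/mean = 68/230 = 0.2957, hence k = 1/CV² = 11.4.
Then θ = mean/k = 230/11.4 = 20.1.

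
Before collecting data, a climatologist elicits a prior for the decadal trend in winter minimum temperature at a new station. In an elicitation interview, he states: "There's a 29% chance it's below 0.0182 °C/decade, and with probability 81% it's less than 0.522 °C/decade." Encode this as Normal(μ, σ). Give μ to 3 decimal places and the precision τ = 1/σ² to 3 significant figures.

μ = 0.213, τ = 8.07

For Normal(μ,σ), the p-quantile is μ + z_p·σ. Here z_{0.29} = -0.5534, z_{0.81} = 0.8779.
So 0.0182 = μ − 0.5534σ and 0.522 = μ + 0.8779σ.
Subtracting: σ = (0.522 − 0.0182)/(0.8779 − (-0.5534)) = 0.352.
Then μ = 0.0182 − (-0.5534)·0.352 = 0.213.
Precision τ = 1/σ² = 1/0.352² = 8.07.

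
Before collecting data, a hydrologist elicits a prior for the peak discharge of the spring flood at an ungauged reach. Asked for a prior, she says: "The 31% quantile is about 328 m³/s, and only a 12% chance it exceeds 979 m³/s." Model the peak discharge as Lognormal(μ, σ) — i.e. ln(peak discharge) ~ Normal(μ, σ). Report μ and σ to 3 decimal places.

If T ~ Lognormal(μ,σ) then ln T ~ Normal(μ,σ), so the p-quantile of ln T is μ + z_p·σ.
ln(328) = 5.793 and ln(979) = 6.887; z_{0.31} = -0.4959, z_{0.88} = 1.175.
σ = (6.887 − 5.793)/(1.175 − (-0.4959)) = 0.654.
μ = 5.793 − (-0.4959)·0.654 = 6.118.

μ ≈ 6.118, σ ≈ 0.654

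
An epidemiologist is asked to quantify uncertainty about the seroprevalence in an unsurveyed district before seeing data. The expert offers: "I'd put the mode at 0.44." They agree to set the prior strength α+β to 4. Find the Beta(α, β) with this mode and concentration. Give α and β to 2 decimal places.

For α,β > 1 the Beta mode is (α−1)/(α+β−2). With α+β = 4, the mode is (α−1)/2.
Set (α−1)/2 = 0.44 → α = 1 + 0.44·2 = 1.88.
β = 4 − α = 2.12.

α = 1.88, β = 2.12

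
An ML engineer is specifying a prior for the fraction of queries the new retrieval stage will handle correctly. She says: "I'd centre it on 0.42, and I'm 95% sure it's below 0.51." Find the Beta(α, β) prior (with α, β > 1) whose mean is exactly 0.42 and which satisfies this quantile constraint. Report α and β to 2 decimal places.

With mean 0.42 fixed, write α = 0.42s, β = 0.58s where s = α+β.
Need P(θ < 0.51) = 0.95 under Beta(0.42s, 0.58s). Normal approximation: (q−m)/√(m(1−m)/s) ≈ z_{0.95} = 1.64, so s ≈ 0.42·0.58·(1.64)²/(0.51−0.42)² = 81.4.
At s = 81.4: P(θ<0.51) ≈ 0.949. Adjusting to match 0.95 gives s ≈ 82.52.
So α = 0.42·82.52 ≈ 34.66, β = 0.58·82.52 ≈ 47.86.

α ≈ 34.66, β ≈ 47.86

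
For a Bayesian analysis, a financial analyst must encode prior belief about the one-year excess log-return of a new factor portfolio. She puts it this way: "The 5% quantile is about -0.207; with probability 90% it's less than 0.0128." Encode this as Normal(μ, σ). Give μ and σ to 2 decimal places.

μ = -0.08, σ = 0.08

The p-quantile of Normal(μ,σ) is μ + z_p·σ, with z_{0.05} = -1.645 and z_{0.9} = 1.282.
Eliminate σ: μ = (z₂·x₁ − z₁·x₂)/(z₂ − z₁) = (1.282·-0.207 − (-1.645)·0.0128)/2.926 = -0.08.
Then σ = (x₂ − x₁)/(z₂ − z₁) = (0.0128 − -0.207)/2.926 = 0.08.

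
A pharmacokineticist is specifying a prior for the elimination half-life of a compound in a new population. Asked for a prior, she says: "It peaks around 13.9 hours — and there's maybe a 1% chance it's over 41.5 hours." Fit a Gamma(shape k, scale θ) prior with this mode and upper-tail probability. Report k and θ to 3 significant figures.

Gamma(k,θ) with k>1 has mode (k−1)θ, so θ = 13.9/(k−1).
Need P(X < 41.5) = 0.99 with θ tied to k this way. Start at k = 2, θ = 13.9: P(X<41.5) ≈ 0.799.
Too low — raise k to concentrate. Iterating converges to k ≈ 4.77.
Then θ = 13.9/(4.77−1) ≈ 3.69.

k ≈ 4.77, θ ≈ 3.69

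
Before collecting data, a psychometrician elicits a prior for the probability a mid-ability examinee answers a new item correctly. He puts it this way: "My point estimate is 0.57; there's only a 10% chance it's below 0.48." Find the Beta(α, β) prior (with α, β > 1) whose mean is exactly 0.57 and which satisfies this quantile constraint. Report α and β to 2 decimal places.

With mean 0.57 fixed, write α = 0.57s, β = 0.43s where s = α+β.
Need P(θ < 0.48) = 0.1 under Beta(0.57s, 0.43s). Normal approximation: (q−m)/√(m(1−m)/s) ≈ z_{0.1} = -1.28, so s ≈ 0.57·0.43·(-1.28)²/(0.48−0.57)² = 49.7.
At s = 49.7: P(θ<0.48) ≈ 0.101. Adjusting to match 0.1 gives s ≈ 50.03.
So α = 0.57·50.03 ≈ 28.52, β = 0.43·50.03 ≈ 21.51.

α ≈ 28.52, β ≈ 21.51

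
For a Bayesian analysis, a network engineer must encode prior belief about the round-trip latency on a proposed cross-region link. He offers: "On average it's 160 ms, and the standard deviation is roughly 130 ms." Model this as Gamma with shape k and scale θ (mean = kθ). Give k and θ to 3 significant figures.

For Gamma(k, scale θ): mean = kθ, variance = kθ², so CV = 1/√k.
CV = SD/mean = 130/160 = 0.8125, hence k = 1/CV² = 1.51.
Then θ = mean/k = 160/1.51 = 106.

k ≈ 1.51, θ ≈ 106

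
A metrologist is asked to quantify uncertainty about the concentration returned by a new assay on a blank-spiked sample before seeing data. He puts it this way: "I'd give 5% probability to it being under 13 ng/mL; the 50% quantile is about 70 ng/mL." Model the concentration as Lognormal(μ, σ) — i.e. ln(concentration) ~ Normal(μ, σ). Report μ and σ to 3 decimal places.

μ ≈ 4.248, σ ≈ 1.024

If T ~ Lognormal(μ,σ) then ln T ~ Normal(μ,σ), so the p-quantile of ln T is μ + z_p·σ.
ln(13) = 2.565 and ln(70) = 4.248; z_{0.05} = -1.645, z_{0.5} = 0.
σ = (4.248 − 2.565)/(0 − (-1.645)) = 1.024.
μ = 2.565 − (-1.645)·1.024 = 4.248.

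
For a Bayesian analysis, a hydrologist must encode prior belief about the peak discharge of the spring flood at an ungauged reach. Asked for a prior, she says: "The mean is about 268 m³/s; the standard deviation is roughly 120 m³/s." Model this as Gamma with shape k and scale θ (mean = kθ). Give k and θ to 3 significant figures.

For Gamma(k, scale θ): mean = kθ, variance = kθ², so CV = 1/√k.
CV = SD/mean = 120/268 = 0.4478, hence k = 1/CV² = 4.99.
Then θ = mean/k = 268/4.99 = 53.7.

k ≈ 4.99, θ ≈ 53.7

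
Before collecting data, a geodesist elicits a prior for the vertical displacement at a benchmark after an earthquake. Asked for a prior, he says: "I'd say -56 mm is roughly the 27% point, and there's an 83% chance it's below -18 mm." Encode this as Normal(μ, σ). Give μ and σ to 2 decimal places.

For Normal(μ,σ), the p-quantile is μ + z_p·σ. Here z_{0.27} = -0.6128, z_{0.83} = 0.9542.
So -56 = μ − 0.6128σ and -18 = μ + 0.9542σ.
Subtracting: σ = (-18 − -56)/(0.9542 − (-0.6128)) = 24.25.
Then μ = -56 − (-0.6128)·24.25 = -41.14.

μ = -41.14, σ = 24.25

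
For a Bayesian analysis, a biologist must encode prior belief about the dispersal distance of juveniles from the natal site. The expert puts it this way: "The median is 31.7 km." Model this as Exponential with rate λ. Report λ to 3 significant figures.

Exponential median = ln 2 / λ, so λ = ln 2 / 31.7 = 0.0219.

λ ≈ 0.0219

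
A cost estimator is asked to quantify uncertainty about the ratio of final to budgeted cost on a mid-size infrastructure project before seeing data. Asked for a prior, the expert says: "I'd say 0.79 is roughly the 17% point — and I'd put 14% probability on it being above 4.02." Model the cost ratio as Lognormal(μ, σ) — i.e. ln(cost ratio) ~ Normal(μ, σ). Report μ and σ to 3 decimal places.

μ ≈ 0.527, σ ≈ 0.800

If T ~ Lognormal(μ,σ) then ln T ~ Normal(μ,σ), so the p-quantile of ln T is μ + z_p·σ.
ln(0.79) = -0.2357 and ln(4.02) = 1.391; z_{0.17} = -0.9542, z_{0.86} = 1.08.
σ = (1.391 − -0.2357)/(1.08 − (-0.9542)) = 0.800.
μ = -0.2357 − (-0.9542)·0.800 = 0.527.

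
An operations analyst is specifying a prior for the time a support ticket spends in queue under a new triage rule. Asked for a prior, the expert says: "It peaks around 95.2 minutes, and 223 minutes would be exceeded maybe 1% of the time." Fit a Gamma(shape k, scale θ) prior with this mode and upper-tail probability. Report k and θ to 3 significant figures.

k ≈ 7.57, θ ≈ 14.5

Gamma(k,θ) with k>1 has mode (k−1)θ, so θ = 95.2/(k−1).
Need P(X < 223) = 0.99 with θ tied to k this way. Start at k = 2, θ = 95.2: P(X<223) ≈ 0.679.
Too low — raise k to concentrate. Iterating converges to k ≈ 7.57.
Then θ = 95.2/(7.57−1) ≈ 14.5.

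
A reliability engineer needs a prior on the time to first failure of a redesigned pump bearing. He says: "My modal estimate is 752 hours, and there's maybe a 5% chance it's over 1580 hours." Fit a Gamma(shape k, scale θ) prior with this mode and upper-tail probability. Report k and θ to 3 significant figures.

k ≈ 6.01, θ ≈ 150

Gamma(k,θ) with k>1 has mode (k−1)θ, so θ = 752/(k−1).
Need P(X < 1580) = 0.95 with θ tied to k this way. Start at k = 2, θ = 752: P(X<1580) ≈ 0.621.
Too low — raise k to concentrate. Iterating converges to k ≈ 6.01.
Then θ = 752/(6.01−1) ≈ 150.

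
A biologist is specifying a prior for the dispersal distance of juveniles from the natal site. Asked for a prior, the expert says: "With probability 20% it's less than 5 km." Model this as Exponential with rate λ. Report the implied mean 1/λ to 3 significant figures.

P(T < 5.0) = 1 − e^(−λ·5.0) = 0.2, so λ = −ln(1−0.2)/5.0 = −ln(0.8)/5.0 = 0.0446.
Mean = 1/λ = 22.4 km.

mean ≈ 22.4 km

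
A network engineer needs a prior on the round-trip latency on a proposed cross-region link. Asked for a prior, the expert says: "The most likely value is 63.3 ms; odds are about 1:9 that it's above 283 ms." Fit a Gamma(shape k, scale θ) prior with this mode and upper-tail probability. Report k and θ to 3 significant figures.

Gamma(k,θ) with k>1 has mode (k−1)θ, so θ = 63.3/(k−1).
Need P(X < 283) = 0.9 with θ tied to k this way. Start at k = 2, θ = 63.3: P(X<283) ≈ 0.937.
Too high — lower k to spread out. Iterating converges to k ≈ 1.8.
Then θ = 63.3/(1.8−1) ≈ 78.7.

k ≈ 1.8, θ ≈ 78.7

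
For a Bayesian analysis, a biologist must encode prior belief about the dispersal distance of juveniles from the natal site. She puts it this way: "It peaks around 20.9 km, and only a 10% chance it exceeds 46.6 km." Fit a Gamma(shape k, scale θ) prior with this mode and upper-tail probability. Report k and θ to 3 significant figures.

Gamma(k,θ) with k>1 has mode (k−1)θ, so θ = 20.9/(k−1).
Need P(X < 46.6) = 0.9 with θ tied to k this way. Start at k = 2, θ = 20.9: P(X<46.6) ≈ 0.653.
Too low — raise k to concentrate. Iterating converges to k ≈ 3.99.
Then θ = 20.9/(3.99−1) ≈ 6.99.

k ≈ 3.99, θ ≈ 6.99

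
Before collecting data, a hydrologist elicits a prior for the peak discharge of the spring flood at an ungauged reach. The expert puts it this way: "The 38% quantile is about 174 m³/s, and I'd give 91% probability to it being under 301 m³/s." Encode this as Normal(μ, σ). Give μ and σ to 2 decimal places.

μ = 197.57, σ = 77.15

For Normal(μ,σ), the p-quantile is μ + z_p·σ. Here z_{0.38} = -0.3055, z_{0.91} = 1.341.
So 174 = μ − 0.3055σ and 301 = μ + 1.341σ.
Subtracting: σ = (301 − 174)/(1.341 − (-0.3055)) = 77.15.
Then μ = 174 − (-0.3055)·77.15 = 197.57.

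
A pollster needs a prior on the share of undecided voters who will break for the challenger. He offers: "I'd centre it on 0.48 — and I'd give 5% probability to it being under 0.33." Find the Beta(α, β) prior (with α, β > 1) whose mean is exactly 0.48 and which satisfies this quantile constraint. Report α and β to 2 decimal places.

α ≈ 13.83, β ≈ 14.98

With mean 0.48 fixed, write α = 0.48s, β = 0.52s where s = α+β.
Need P(θ < 0.33) = 0.05 under Beta(0.48s, 0.52s). Normal approximation: (q−m)/√(m(1−m)/s) ≈ z_{0.05} = -1.64, so s ≈ 0.48·0.52·(-1.64)²/(0.33−0.48)² = 30.0.
At s = 30.0: P(θ<0.33) ≈ 0.047. Adjusting to match 0.05 gives s ≈ 28.81.
So α = 0.48·28.81 ≈ 13.83, β = 0.52·28.81 ≈ 14.98.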